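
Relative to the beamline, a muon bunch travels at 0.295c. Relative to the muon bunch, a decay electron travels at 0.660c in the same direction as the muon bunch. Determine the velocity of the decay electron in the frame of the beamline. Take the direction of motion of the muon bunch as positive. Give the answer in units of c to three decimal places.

With v = 0.295 and u' = 0.660 (in units of c),
u = (u' + v)/(1 + u'v/c²):
u = (0.660 + 0.295) / (1 + 0.660·0.295) = 0.9550/1.1947 = 0.7994
(Galilean addition would give +0.955c.)

0.799c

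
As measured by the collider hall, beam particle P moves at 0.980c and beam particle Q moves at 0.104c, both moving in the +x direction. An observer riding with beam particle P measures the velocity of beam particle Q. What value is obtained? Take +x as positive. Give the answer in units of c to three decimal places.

β_A = 0.980, β_B = 0.104.
Transform to A's frame with the inverse velocity-addition law: u' = (u − v)/(1 − uv/c²), taking u = β_B and v = β_A.
u' = (0.104 − 0.980) / (1 − (0.980)(0.104)) = -0.8760/0.8981 = -0.9754.

-0.975c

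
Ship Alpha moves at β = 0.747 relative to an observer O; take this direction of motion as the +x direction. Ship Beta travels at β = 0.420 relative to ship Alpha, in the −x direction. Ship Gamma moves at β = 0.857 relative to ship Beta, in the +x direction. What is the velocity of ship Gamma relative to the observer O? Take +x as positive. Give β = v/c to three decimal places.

Apply u = (u' + v)/(1 + u'v/c²) successively, working outward toward the observer O.
Start: velocity of ship Alpha relative to the observer O = 0.7470c.
Compose with ship Beta (u' = -0.420 in ship Alpha frame): u_1 = (-0.420 + 0.747) / (1 + (-0.420)·0.747) = 0.3270/0.6863 = 0.4765.
Compose with ship Gamma (u' = 0.857 in ship Beta frame): u_2 = (0.857 + 0.476) / (1 + 0.857·0.476) = 1.3335/1.4084 = 0.9468.

β = +0.947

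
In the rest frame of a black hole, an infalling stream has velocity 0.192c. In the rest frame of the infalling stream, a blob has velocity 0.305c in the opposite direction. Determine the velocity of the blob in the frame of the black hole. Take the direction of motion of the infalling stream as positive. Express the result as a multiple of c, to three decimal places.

-0.120c

With v = 0.192 and u' = -0.305 (in units of c),
u = (u' + v)/(1 + u'v/c²):
u = (-0.305 + 0.192) / (1 + (-0.305)·0.192) = -0.1130/0.9414 = -0.1200
(Galilean addition would give -0.113c.)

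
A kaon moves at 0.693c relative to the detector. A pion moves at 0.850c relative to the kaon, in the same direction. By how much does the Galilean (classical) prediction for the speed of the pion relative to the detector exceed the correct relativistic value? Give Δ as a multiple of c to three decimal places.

Δ = 0.572c

Galilean: u_cl = 0.850 + 0.693 = 1.5430.
Relativistic: u_rel = (0.850 + 0.693) / (1 + 0.850·0.693) = 1.5430/1.5891 = 0.9710.
Δ = 1.5430 − 0.9710 = 0.5720.
(The classical prediction exceeds c; the relativistic result does not.)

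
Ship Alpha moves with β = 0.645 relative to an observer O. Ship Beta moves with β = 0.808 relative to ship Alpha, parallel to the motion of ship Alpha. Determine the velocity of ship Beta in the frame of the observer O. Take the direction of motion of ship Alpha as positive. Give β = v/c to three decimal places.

With v = 0.645 and u' = 0.808 (in units of c),
u = (u' + v)/(1 + u'v/c²):
u = (0.808 + 0.645) / (1 + 0.808·0.645) = 1.4530/1.5212 = 0.9552

β = 0.955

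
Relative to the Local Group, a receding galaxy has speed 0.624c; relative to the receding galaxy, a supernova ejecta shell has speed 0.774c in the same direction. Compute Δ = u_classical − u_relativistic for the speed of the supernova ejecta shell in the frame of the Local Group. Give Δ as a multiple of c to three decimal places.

Δ = 0.455c

Galilean: u_cl = 0.774 + 0.624 = 1.3980.
Relativistic: u_rel = (0.774 + 0.624) / (1 + 0.774·0.624) = 1.3980/1.4830 = 0.9427.
Δ = 1.3980 − 0.9427 = 0.4553.
(The classical prediction exceeds c; the relativistic result does not.)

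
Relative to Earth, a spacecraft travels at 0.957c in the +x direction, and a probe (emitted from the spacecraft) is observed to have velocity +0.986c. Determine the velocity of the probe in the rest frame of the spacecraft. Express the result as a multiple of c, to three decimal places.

Invert the composition law: u' = (u − v)/(1 − uv/c²).
u' = (0.986 − 0.957) / (1 − (0.986)(0.957)) = 0.0290/0.0564 = 0.5142.

+0.514c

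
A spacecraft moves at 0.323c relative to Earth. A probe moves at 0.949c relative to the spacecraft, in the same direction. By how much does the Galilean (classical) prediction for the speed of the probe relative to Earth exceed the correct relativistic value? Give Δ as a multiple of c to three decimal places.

Galilean: u_cl = 0.949 + 0.323 = 1.2720.
Relativistic: u_rel = (0.949 + 0.323) / (1 + 0.949·0.323) = 1.2720/1.3065 = 0.9736.
Δ = 1.2720 − 0.9736 = 0.2984.
(The classical prediction exceeds c; the relativistic result does not.)

Δ = 0.298c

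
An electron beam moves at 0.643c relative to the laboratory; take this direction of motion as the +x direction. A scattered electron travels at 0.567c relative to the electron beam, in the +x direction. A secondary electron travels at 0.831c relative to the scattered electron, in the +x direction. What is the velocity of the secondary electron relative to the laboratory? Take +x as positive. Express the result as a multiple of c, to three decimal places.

0.989c

Apply u = (u' + v)/(1 + u'v/c²) successively, working outward toward the laboratory.
Start: velocity of the electron beam relative to the laboratory = 0.6430c.
Compose with the scattered electron (u' = 0.567 in the electron beam frame): u_1 = (0.567 + 0.643) / (1 + 0.567·0.643) = 1.2100/1.3646 = 0.8867.
Compose with the secondary electron (u' = 0.831 in the scattered electron frame): u_2 = (0.831 + 0.887) / (1 + 0.831·0.887) = 1.7177/1.7369 = 0.9890.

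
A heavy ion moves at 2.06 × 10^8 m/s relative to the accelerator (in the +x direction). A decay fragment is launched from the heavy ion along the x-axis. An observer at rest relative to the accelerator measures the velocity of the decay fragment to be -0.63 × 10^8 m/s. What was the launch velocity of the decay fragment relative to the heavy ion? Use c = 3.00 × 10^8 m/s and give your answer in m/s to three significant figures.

v = 0.687c, u = -0.210c.
Invert the composition law: u' = (u − v)/(1 − uv/c²).
u' = (-0.210 − 0.687) / (1 − (-0.210)(0.687)) = -0.8967/1.1442 = -0.7837.
u' = -0.7837 × 3.00 × 10^8 m/s.

-2.35 × 10^8 m/s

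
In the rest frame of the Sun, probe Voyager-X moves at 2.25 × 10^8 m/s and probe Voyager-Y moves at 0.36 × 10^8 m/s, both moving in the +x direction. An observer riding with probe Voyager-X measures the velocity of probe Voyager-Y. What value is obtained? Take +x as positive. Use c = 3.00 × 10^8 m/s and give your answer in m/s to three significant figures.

β_A = 0.750, β_B = 0.120 (dividing each by c = 3.00 × 10^8 m/s).
Transform to A's frame with the inverse velocity-addition law: u' = (u − v)/(1 − uv/c²), taking u = β_B and v = β_A.
u' = (0.120 − 0.750) / (1 − (0.750)(0.120)) = -0.6300/0.9100 = -0.6923.
u' = -0.6923 × 3.00 × 10^8 m/s.

-2.08 × 10^8 m/s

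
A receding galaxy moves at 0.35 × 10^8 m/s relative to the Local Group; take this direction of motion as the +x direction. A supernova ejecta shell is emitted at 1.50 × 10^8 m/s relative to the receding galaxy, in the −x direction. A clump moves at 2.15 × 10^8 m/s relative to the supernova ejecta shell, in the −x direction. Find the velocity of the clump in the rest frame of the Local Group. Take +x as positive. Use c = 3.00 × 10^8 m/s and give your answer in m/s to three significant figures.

Apply u = (u' + v)/(1 + u'v/c²) successively, working outward toward the Local Group.
(Dividing each given speed by c = 3.00 × 10^8 m/s to work in units of c.)
Start: velocity of the receding galaxy relative to the Local Group = 0.1167c.
Compose with the supernova ejecta shell (u' = -0.500 in the receding galaxy frame): u_1 = (-0.500 + 0.117) / (1 + (-0.500)·0.117) = -0.3833/0.9417 = -0.4071.
Compose with the clump (u' = -0.717 in the supernova ejecta shell frame): u_2 = (-0.717 + (-0.407)) / (1 + (-0.717)·(-0.407)) = -1.1237/1.2917 = -0.8699.
So u = -0.8699 × 3.00 × 10^8 m/s.

-2.61 × 10^8 m/s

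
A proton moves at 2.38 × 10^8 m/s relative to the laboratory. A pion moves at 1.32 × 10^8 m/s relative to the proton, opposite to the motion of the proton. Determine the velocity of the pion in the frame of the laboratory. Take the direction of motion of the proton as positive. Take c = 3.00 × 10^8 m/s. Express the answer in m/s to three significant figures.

+1.63 × 10^8 m/s

In units of c (dividing by 3.00 × 10^8 m/s): v = 0.793, u' = -0.440.
u = (u' + v)/(1 + u'v/c²):
u = (-0.440 + 0.793) / (1 + (-0.440)·0.793) = 0.3533/0.6509 = 0.5428
(Galilean addition would give +0.353c.)
Converting back: u = 0.5428 × 3.00 × 10^8 m/s.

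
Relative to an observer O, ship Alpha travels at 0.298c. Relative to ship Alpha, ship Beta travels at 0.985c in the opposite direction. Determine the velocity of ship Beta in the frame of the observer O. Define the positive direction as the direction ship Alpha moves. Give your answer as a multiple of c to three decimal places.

-0.972c

With v = 0.298 and u' = -0.985 (in units of c),
u = (u' + v)/(1 + u'v/c²):
u = (-0.985 + 0.298) / (1 + (-0.985)·0.298) = -0.6870/0.7065 = -0.9724
(Galilean addition would give -0.687c.)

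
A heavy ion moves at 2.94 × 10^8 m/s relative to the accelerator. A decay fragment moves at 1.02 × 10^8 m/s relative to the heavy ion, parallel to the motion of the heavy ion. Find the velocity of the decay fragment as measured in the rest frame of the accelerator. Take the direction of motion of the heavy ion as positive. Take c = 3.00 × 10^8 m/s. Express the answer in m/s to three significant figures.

2.97 × 10^8 m/s

In units of c (dividing by 3.00 × 10^8 m/s): v = 0.980, u' = 0.340.
u = (u' + v)/(1 + u'v/c²):
u = (0.340 + 0.980) / (1 + 0.340·0.980) = 1.3200/1.3332 = 0.9901
(Galilean addition would give +1.320c, exceeding c.)
Converting back: u = 0.9901 × 3.00 × 10^8 m/s.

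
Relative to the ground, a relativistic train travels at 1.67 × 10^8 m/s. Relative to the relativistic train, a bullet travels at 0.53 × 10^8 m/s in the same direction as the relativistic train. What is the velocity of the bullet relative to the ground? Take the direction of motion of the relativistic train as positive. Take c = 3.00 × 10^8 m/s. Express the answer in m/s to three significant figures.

In units of c (dividing by 3.00 × 10^8 m/s): v = 0.557, u' = 0.177.
u = (u' + v)/(1 + u'v/c²):
u = (0.177 + 0.557) / (1 + 0.177·0.557) = 0.7333/1.0983 = 0.6677
Converting back: u = 0.6677 × 3.00 × 10^8 m/s.

2.00 × 10^8 m/s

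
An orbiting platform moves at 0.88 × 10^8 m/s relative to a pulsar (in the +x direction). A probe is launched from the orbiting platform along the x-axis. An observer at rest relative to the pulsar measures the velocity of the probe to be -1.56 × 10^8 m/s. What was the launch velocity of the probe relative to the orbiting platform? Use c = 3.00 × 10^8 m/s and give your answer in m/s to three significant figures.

v = 0.293c, u = -0.520c.
Invert the composition law: u' = (u − v)/(1 − uv/c²).
u' = (-0.520 − 0.293) / (1 − (-0.520)(0.293)) = -0.8133/1.1525 = -0.7057.
u' = -0.7057 × 3.00 × 10^8 m/s.

-2.12 × 10^8 m/s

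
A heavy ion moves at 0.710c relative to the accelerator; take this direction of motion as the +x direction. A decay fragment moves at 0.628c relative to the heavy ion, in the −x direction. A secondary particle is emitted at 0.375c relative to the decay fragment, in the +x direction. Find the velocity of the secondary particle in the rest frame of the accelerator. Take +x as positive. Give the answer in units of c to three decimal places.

Apply u = (u' + v)/(1 + u'v/c²) successively, working outward toward the accelerator.
Start: velocity of the heavy ion relative to the accelerator = 0.7100c.
Compose with the decay fragment (u' = -0.628 in the heavy ion frame): u_1 = (-0.628 + 0.710) / (1 + (-0.628)·0.710) = 0.0820/0.5541 = 0.1480.
Compose with the secondary particle (u' = 0.375 in the decay fragment frame): u_2 = (0.375 + 0.148) / (1 + 0.375·0.148) = 0.5230/1.0555 = 0.4955.

+0.495c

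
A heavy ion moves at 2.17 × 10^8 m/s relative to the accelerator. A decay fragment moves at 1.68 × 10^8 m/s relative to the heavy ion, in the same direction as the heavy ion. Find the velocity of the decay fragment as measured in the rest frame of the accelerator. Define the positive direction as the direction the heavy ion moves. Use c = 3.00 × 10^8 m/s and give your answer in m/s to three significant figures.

In units of c (dividing by 3.00 × 10^8 m/s): v = 0.723, u' = 0.560.
u = (u' + v)/(1 + u'v/c²):
u = (0.560 + 0.723) / (1 + 0.560·0.723) = 1.2833/1.4051 = 0.9134
(Galilean addition would give +1.283c, exceeding c.)
Converting back: u = 0.9134 × 3.00 × 10^8 m/s.

2.74 × 10^8 m/s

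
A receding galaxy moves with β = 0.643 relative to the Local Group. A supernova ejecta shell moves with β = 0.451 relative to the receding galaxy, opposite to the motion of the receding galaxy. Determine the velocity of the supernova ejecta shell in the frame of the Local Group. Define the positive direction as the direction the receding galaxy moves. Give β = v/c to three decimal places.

β = +0.270

With v = 0.643 and u' = -0.451 (in units of c),
u = (u' + v)/(1 + u'v/c²):
u = (-0.451 + 0.643) / (1 + (-0.451)·0.643) = 0.1920/0.7100 = 0.2704
(Galilean addition would give +0.192c.)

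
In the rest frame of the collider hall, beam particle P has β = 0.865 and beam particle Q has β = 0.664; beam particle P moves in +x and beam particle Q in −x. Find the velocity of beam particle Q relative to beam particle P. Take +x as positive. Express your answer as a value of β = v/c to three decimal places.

β_A = 0.865, β_B = -0.664.
Transform to A's frame with the inverse velocity-addition law: u' = (u − v)/(1 − uv/c²), taking u = β_B and v = β_A.
u' = (-0.664 − 0.865) / (1 − (0.865)(-0.664)) = -1.5290/1.5744 = -0.9712.

β = -0.971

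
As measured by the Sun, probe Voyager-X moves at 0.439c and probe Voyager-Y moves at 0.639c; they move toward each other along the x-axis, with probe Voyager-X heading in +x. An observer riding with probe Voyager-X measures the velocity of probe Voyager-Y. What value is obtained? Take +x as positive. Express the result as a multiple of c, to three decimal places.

β_A = 0.439, β_B = -0.639.
Transform to A's frame with the inverse velocity-addition law: u' = (u − v)/(1 − uv/c²), taking u = β_B and v = β_A.
u' = (-0.639 − 0.439) / (1 − (0.439)(-0.639)) = -1.0780/1.2805 = -0.8418.

-0.842c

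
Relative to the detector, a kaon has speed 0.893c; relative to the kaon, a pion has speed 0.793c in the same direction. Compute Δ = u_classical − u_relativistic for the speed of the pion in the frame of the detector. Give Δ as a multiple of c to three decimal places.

Galilean: u_cl = 0.793 + 0.893 = 1.6860.
Relativistic: u_rel = (0.793 + 0.893) / (1 + 0.793·0.893) = 1.6860/1.7081 = 0.9870.
Δ = 1.6860 − 0.9870 = 0.6990.
(The classical prediction exceeds c; the relativistic result does not.)

Δ = 0.699c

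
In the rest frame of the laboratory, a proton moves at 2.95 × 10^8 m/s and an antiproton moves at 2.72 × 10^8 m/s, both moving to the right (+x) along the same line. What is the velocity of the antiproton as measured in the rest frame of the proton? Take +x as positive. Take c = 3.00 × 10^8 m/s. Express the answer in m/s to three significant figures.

β_A = 0.983, β_B = 0.907 (dividing each by c = 3.00 × 10^8 m/s).
Transform to A's frame with the inverse velocity-addition law: u' = (u − v)/(1 − uv/c²), taking u = β_B and v = β_A.
u' = (0.907 − 0.983) / (1 − (0.983)(0.907)) = -0.0767/0.1084 = -0.7070.
u' = -0.7070 × 3.00 × 10^8 m/s.

-2.12 × 10^8 m/s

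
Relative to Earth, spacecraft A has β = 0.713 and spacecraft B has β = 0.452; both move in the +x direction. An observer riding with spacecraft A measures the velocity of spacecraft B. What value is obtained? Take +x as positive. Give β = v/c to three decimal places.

β = -0.385

β_A = 0.713, β_B = 0.452.
Transform to A's frame with the inverse velocity-addition law: u' = (u − v)/(1 − uv/c²), taking u = β_B and v = β_A.
u' = (0.452 − 0.713) / (1 − (0.713)(0.452)) = -0.2610/0.6777 = -0.3851.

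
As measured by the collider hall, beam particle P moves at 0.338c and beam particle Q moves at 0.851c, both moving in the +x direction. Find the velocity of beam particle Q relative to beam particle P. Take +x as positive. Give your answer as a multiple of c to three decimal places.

β_A = 0.338, β_B = 0.851.
Transform to A's frame with the inverse velocity-addition law: u' = (u − v)/(1 − uv/c²), taking u = β_B and v = β_A.
u' = (0.851 − 0.338) / (1 − (0.338)(0.851)) = 0.5130/0.7124 = 0.7201.

+0.720c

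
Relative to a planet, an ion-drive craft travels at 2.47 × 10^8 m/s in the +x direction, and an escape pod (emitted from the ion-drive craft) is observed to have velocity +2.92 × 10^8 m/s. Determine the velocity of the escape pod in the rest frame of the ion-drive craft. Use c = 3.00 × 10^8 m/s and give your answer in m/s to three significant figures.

+2.27 × 10^8 m/s

v = 0.823c, u = 0.973c.
Invert the composition law: u' = (u − v)/(1 − uv/c²).
u' = (0.973 − 0.823) / (1 − (0.973)(0.823)) = 0.1500/0.1986 = 0.7552.
u' = 0.7552 × 3.00 × 10^8 m/s.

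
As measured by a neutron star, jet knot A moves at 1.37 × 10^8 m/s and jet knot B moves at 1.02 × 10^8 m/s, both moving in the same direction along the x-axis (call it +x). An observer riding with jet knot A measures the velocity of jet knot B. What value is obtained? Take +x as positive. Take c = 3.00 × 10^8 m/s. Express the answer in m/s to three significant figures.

-4.14 × 10^7 m/s

β_A = 0.457, β_B = 0.340 (dividing each by c = 3.00 × 10^8 m/s).
Transform to A's frame with the inverse velocity-addition law: u' = (u − v)/(1 − uv/c²), taking u = β_B and v = β_A.
u' = (0.340 − 0.457) / (1 − (0.457)(0.340)) = -0.1167/0.8447 = -0.1381.
u' = -0.1381 × 3.00 × 10^8 m/s.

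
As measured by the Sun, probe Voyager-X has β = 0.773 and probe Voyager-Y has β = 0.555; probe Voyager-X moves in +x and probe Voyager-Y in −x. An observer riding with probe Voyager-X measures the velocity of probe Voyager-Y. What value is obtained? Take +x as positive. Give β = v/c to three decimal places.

β_A = 0.773, β_B = -0.555.
Transform to A's frame with the inverse velocity-addition law: u' = (u − v)/(1 − uv/c²), taking u = β_B and v = β_A.
u' = (-0.555 − 0.773) / (1 − (0.773)(-0.555)) = -1.3280/1.4290 = -0.9293.

β = -0.929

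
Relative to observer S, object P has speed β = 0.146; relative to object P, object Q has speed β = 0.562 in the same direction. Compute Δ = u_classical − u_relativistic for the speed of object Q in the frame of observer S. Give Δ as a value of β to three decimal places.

Galilean: u_cl = 0.562 + 0.146 = 0.7080.
Relativistic: u_rel = (0.562 + 0.146) / (1 + 0.562·0.146) = 0.7080/1.0821 = 0.6543.
Δ = 0.7080 − 0.6543 = 0.0537.

Δ = 0.054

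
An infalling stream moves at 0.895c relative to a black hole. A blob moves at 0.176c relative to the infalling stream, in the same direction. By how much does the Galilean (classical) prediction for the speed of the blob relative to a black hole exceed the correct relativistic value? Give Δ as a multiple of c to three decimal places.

Δ = 0.146c

Galilean: u_cl = 0.176 + 0.895 = 1.0710.
Relativistic: u_rel = (0.176 + 0.895) / (1 + 0.176·0.895) = 1.0710/1.1575 = 0.9253.
Δ = 1.0710 − 0.9253 = 0.1457.
(The classical prediction exceeds c; the relativistic result does not.)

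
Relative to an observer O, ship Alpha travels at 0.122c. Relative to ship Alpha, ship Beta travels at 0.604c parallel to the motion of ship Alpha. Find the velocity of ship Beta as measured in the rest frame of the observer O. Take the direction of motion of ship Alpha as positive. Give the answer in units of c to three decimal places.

0.676c

With v = 0.122 and u' = 0.604 (in units of c),
u = (u' + v)/(1 + u'v/c²):
u = (0.604 + 0.122) / (1 + 0.604·0.122) = 0.7260/1.0737 = 0.6762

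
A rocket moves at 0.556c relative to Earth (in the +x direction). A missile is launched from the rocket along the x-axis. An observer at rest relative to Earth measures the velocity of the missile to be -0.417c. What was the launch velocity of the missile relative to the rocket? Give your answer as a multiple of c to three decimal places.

Invert the composition law: u' = (u − v)/(1 − uv/c²).
u' = (-0.417 − 0.556) / (1 − (-0.417)(0.556)) = -0.9730/1.2319 = -0.7899.

-0.790c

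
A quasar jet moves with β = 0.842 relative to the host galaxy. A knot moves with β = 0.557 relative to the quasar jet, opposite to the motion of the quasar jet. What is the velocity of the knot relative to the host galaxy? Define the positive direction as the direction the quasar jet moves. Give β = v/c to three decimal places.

β = +0.537

With v = 0.842 and u' = -0.557 (in units of c),
u = (u' + v)/(1 + u'v/c²):
u = (-0.557 + 0.842) / (1 + (-0.557)·0.842) = 0.2850/0.5310 = 0.5367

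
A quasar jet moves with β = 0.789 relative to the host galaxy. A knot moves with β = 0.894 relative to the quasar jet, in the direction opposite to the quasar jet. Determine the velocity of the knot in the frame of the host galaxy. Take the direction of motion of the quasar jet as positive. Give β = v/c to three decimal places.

β = -0.356

With v = 0.789 and u' = -0.894 (in units of c),
u = (u' + v)/(1 + u'v/c²):
u = (-0.894 + 0.789) / (1 + (-0.894)·0.789) = -0.1050/0.2946 = -0.3564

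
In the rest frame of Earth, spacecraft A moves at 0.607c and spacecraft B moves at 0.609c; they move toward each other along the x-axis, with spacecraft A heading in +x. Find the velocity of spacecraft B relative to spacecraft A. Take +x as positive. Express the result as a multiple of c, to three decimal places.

β_A = 0.607, β_B = -0.609.
Transform to A's frame with the inverse velocity-addition law: u' = (u − v)/(1 − uv/c²), taking u = β_B and v = β_A.
u' = (-0.609 − 0.607) / (1 − (0.607)(-0.609)) = -1.2160/1.3697 = -0.8878.

-0.888c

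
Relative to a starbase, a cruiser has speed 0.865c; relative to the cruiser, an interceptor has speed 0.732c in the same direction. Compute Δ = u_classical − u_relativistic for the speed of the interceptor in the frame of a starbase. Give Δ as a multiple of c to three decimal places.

Δ = 0.619c

Galilean: u_cl = 0.732 + 0.865 = 1.5970.
Relativistic: u_rel = (0.732 + 0.865) / (1 + 0.732·0.865) = 1.5970/1.6332 = 0.9778.
Δ = 1.5970 − 0.9778 = 0.6192.
(The classical prediction exceeds c; the relativistic result does not.)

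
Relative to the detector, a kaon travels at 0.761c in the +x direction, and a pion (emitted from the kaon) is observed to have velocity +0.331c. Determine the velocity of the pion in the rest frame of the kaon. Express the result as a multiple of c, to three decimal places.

Invert the composition law: u' = (u − v)/(1 − uv/c²).
u' = (0.331 − 0.761) / (1 − (0.331)(0.761)) = -0.4300/0.7481 = -0.5748.

-0.575c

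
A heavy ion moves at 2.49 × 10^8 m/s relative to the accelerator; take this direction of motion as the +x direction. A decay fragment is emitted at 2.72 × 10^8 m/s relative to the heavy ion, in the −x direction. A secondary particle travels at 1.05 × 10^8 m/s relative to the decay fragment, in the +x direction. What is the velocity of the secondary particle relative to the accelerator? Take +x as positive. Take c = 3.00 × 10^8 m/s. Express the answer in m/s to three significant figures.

Apply u = (u' + v)/(1 + u'v/c²) successively, working outward toward the accelerator.
(Dividing each given speed by c = 3.00 × 10^8 m/s to work in units of c.)
Start: velocity of the heavy ion relative to the accelerator = 0.8300c.
Compose with the decay fragment (u' = -0.907 in the heavy ion frame): u_1 = (-0.907 + 0.830) / (1 + (-0.907)·0.830) = -0.0767/0.2475 = -0.3098.
Compose with the secondary particle (u' = 0.350 in the decay fragment frame): u_2 = (0.350 + (-0.310)) / (1 + 0.350·(-0.310)) = 0.0402/0.8916 = 0.0451.
So u = 0.0451 × 3.00 × 10^8 m/s.

+1.35 × 10^7 m/s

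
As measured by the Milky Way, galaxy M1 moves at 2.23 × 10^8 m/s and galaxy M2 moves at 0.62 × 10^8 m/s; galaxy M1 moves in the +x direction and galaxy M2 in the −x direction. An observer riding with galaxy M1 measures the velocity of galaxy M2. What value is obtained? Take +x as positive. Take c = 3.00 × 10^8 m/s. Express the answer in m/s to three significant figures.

β_A = 0.743, β_B = -0.207 (dividing each by c = 3.00 × 10^8 m/s).
Transform to A's frame with the inverse velocity-addition law: u' = (u − v)/(1 − uv/c²), taking u = β_B and v = β_A.
u' = (-0.207 − 0.743) / (1 − (0.743)(-0.207)) = -0.9500/1.1536 = -0.8235.
u' = -0.8235 × 3.00 × 10^8 m/s.

-2.47 × 10^8 m/s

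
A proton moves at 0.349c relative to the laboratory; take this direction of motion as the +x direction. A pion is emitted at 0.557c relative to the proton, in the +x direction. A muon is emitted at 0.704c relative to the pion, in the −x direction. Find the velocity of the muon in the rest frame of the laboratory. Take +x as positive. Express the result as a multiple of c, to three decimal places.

Apply u = (u' + v)/(1 + u'v/c²) successively, working outward toward the laboratory.
Start: velocity of the proton relative to the laboratory = 0.3490c.
Compose with the pion (u' = 0.557 in the proton frame): u_1 = (0.557 + 0.349) / (1 + 0.557·0.349) = 0.9060/1.1944 = 0.7585.
Compose with the muon (u' = -0.704 in the pion frame): u_2 = (-0.704 + 0.759) / (1 + (-0.704)·0.759) = 0.0545/0.4660 = 0.1171.

+0.117c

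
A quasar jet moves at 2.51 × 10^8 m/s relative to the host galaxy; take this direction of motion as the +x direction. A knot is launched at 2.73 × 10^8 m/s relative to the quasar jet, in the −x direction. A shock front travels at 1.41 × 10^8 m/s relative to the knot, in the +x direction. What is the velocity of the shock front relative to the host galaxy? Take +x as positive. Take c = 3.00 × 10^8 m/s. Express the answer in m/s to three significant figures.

Apply u = (u' + v)/(1 + u'v/c²) successively, working outward toward the host galaxy.
(Dividing each given speed by c = 3.00 × 10^8 m/s to work in units of c.)
Start: velocity of the quasar jet relative to the host galaxy = 0.8367c.
Compose with the knot (u' = -0.910 in the quasar jet frame): u_1 = (-0.910 + 0.837) / (1 + (-0.910)·0.837) = -0.0733/0.2386 = -0.3073.
Compose with the shock front (u' = 0.470 in the knot frame): u_2 = (0.470 + (-0.307)) / (1 + 0.470·(-0.307)) = 0.1627/0.8556 = 0.1902.
So u = 0.1902 × 3.00 × 10^8 m/s.

+5.70 × 10^7 m/s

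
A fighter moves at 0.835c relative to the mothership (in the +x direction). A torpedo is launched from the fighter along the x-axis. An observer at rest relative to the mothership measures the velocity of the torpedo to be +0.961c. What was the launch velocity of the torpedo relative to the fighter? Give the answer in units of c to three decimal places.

+0.638c

Invert the composition law: u' = (u − v)/(1 − uv/c²).
u' = (0.961 − 0.835) / (1 − (0.961)(0.835)) = 0.1260/0.1976 = 0.6378.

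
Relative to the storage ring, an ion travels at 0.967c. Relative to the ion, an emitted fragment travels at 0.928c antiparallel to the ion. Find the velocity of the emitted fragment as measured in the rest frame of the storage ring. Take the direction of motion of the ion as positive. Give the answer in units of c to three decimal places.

With v = 0.967 and u' = -0.928 (in units of c),
u = (u' + v)/(1 + u'v/c²):
u = (-0.928 + 0.967) / (1 + (-0.928)·0.967) = 0.0390/0.1026 = 0.3800
(Galilean addition would give +0.039c.)

+0.380c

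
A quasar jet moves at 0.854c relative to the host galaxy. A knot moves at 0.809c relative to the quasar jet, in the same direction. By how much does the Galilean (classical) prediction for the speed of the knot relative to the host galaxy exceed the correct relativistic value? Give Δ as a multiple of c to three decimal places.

Δ = 0.679c

Galilean: u_cl = 0.809 + 0.854 = 1.6630.
Relativistic: u_rel = (0.809 + 0.854) / (1 + 0.809·0.854) = 1.6630/1.6909 = 0.9835.
Δ = 1.6630 − 0.9835 = 0.6795.
(The classical prediction exceeds c; the relativistic result does not.)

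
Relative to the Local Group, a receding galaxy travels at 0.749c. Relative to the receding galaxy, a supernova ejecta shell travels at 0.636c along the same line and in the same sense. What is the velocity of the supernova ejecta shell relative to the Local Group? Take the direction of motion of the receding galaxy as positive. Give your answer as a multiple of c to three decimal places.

With v = 0.749 and u' = 0.636 (in units of c),
u = (u' + v)/(1 + u'v/c²):
u = (0.636 + 0.749) / (1 + 0.636·0.749) = 1.3850/1.4764 = 0.9381
(Galilean addition would give +1.385c, exceeding c.)

0.938c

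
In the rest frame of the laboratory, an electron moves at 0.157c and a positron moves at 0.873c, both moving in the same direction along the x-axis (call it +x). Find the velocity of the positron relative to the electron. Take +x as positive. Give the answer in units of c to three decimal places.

β_A = 0.157, β_B = 0.873.
Transform to A's frame with the inverse velocity-addition law: u' = (u − v)/(1 − uv/c²), taking u = β_B and v = β_A.
u' = (0.873 − 0.157) / (1 − (0.157)(0.873)) = 0.7160/0.8629 = 0.8297.

+0.830c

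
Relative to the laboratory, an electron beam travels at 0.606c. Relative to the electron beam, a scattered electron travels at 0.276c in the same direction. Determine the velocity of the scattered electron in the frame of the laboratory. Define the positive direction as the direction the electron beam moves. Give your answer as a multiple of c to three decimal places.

With v = 0.606 and u' = 0.276 (in units of c),
u = (u' + v)/(1 + u'v/c²):
u = (0.276 + 0.606) / (1 + 0.276·0.606) = 0.8820/1.1673 = 0.7556
(Galilean addition would give +0.882c.)

0.756c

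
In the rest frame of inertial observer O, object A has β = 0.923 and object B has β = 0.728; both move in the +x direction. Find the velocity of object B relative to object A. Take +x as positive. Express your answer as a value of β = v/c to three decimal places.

β = -0.594

β_A = 0.923, β_B = 0.728.
Transform to A's frame with the inverse velocity-addition law: u' = (u − v)/(1 − uv/c²), taking u = β_B and v = β_A.
u' = (0.728 − 0.923) / (1 − (0.923)(0.728)) = -0.1950/0.3281 = -0.5944.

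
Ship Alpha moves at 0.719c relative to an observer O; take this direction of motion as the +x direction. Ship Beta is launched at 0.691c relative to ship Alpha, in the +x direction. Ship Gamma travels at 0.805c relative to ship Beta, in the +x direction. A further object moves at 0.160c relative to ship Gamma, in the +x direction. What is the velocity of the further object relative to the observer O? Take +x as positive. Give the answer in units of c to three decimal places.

0.995c

Apply u = (u' + v)/(1 + u'v/c²) successively, working outward toward the observer O.
Start: velocity of ship Alpha relative to the observer O = 0.7190c.
Compose with ship Beta (u' = 0.691 in ship Alpha frame): u_1 = (0.691 + 0.719) / (1 + 0.691·0.719) = 1.4100/1.4968 = 0.9420.
Compose with ship Gamma (u' = 0.805 in ship Beta frame): u_2 = (0.805 + 0.942) / (1 + 0.805·0.942) = 1.7470/1.7583 = 0.9936.
Compose with the further object (u' = 0.160 in ship Gamma frame): u_3 = (0.160 + 0.994) / (1 + 0.160·0.994) = 1.1536/1.1590 = 0.9953.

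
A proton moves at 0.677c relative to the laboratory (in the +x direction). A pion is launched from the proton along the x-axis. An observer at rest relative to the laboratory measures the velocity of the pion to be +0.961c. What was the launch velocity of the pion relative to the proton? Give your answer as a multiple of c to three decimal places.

+0.813c

Invert the composition law: u' = (u − v)/(1 − uv/c²).
u' = (0.961 − 0.677) / (1 − (0.961)(0.677)) = 0.2840/0.3494 = 0.8128.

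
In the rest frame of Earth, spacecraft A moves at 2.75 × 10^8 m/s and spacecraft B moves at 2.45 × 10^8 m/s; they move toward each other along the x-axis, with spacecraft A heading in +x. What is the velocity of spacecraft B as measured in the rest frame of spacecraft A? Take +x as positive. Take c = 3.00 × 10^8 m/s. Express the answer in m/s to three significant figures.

-2.97 × 10^8 m/s

β_A = 0.917, β_B = -0.817 (dividing each by c = 3.00 × 10^8 m/s).
Transform to A's frame with the inverse velocity-addition law: u' = (u − v)/(1 − uv/c²), taking u = β_B and v = β_A.
u' = (-0.817 − 0.917) / (1 − (0.917)(-0.817)) = -1.7333/1.7486 = -0.9913.
u' = -0.9913 × 3.00 × 10^8 m/s.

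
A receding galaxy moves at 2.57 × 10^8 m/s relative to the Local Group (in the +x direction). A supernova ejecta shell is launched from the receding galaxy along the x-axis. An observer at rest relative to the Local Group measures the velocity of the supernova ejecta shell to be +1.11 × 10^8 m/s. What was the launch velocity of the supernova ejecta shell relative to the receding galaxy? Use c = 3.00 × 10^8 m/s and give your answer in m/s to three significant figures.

v = 0.857c, u = 0.370c.
Invert the composition law: u' = (u − v)/(1 − uv/c²).
u' = (0.370 − 0.857) / (1 − (0.370)(0.857)) = -0.4867/0.6830 = -0.7125.
u' = -0.7125 × 3.00 × 10^8 m/s.

-2.14 × 10^8 m/s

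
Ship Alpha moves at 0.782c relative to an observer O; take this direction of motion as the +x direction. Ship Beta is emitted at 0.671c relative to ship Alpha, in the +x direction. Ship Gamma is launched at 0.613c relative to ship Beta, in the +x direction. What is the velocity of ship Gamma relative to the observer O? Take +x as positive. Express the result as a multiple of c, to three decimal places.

0.989c

Apply u = (u' + v)/(1 + u'v/c²) successively, working outward toward the observer O.
Start: velocity of ship Alpha relative to the observer O = 0.7820c.
Compose with ship Beta (u' = 0.671 in ship Alpha frame): u_1 = (0.671 + 0.782) / (1 + 0.671·0.782) = 1.4530/1.5247 = 0.9530.
Compose with ship Gamma (u' = 0.613 in ship Beta frame): u_2 = (0.613 + 0.953) / (1 + 0.613·0.953) = 1.5660/1.5842 = 0.9885.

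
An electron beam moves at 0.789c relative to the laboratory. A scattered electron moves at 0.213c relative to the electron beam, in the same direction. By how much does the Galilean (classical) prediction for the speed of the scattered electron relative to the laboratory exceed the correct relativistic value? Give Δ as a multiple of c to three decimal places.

Δ = 0.144c

Galilean: u_cl = 0.213 + 0.789 = 1.0020.
Relativistic: u_rel = (0.213 + 0.789) / (1 + 0.213·0.789) = 1.0020/1.1681 = 0.8578.
Δ = 1.0020 − 0.8578 = 0.1442.
(The classical prediction exceeds c; the relativistic result does not.)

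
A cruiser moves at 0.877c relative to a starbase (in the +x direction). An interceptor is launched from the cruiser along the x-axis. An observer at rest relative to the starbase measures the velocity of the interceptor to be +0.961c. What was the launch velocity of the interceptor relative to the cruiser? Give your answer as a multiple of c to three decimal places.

Invert the composition law: u' = (u − v)/(1 − uv/c²).
u' = (0.961 − 0.877) / (1 − (0.961)(0.877)) = 0.0840/0.1572 = 0.5343.

+0.534c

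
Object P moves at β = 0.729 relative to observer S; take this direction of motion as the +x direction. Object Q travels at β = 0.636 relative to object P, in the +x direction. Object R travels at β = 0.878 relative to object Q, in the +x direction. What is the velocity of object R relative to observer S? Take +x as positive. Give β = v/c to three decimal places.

Apply u = (u' + v)/(1 + u'v/c²) successively, working outward toward observer S.
Start: velocity of object P relative to observer S = 0.7290c.
Compose with object Q (u' = 0.636 in object P frame): u_1 = (0.636 + 0.729) / (1 + 0.636·0.729) = 1.3650/1.4636 = 0.9326.
Compose with object R (u' = 0.878 in object Q frame): u_2 = (0.878 + 0.933) / (1 + 0.878·0.933) = 1.8106/1.8188 = 0.9955.

β = 0.995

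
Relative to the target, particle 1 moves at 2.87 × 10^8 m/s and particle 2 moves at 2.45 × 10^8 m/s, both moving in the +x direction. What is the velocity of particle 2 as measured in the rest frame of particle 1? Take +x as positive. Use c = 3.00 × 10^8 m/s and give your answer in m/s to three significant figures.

β_A = 0.957, β_B = 0.817 (dividing each by c = 3.00 × 10^8 m/s).
Transform to A's frame with the inverse velocity-addition law: u' = (u − v)/(1 − uv/c²), taking u = β_B and v = β_A.
u' = (0.817 − 0.957) / (1 − (0.957)(0.817)) = -0.1400/0.2187 = -0.6401.
u' = -0.6401 × 3.00 × 10^8 m/s.

-1.92 × 10^8 m/s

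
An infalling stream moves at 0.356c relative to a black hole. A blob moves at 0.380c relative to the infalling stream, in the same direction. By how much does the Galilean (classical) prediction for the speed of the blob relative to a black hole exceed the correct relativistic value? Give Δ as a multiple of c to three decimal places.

Galilean: u_cl = 0.380 + 0.356 = 0.7360.
Relativistic: u_rel = (0.380 + 0.356) / (1 + 0.380·0.356) = 0.7360/1.1353 = 0.6483.
Δ = 0.7360 − 0.6483 = 0.0877.

Δ = 0.088c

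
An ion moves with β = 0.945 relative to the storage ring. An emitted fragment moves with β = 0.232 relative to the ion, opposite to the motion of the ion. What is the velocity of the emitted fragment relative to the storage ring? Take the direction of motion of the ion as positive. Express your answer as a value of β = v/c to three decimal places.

With v = 0.945 and u' = -0.232 (in units of c),
u = (u' + v)/(1 + u'v/c²):
u = (-0.232 + 0.945) / (1 + (-0.232)·0.945) = 0.7130/0.7808 = 0.9132

β = +0.913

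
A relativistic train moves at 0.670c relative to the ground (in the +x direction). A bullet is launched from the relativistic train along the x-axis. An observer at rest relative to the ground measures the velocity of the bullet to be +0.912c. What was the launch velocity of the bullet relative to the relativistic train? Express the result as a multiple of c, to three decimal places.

Invert the composition law: u' = (u − v)/(1 − uv/c²).
u' = (0.912 − 0.670) / (1 − (0.912)(0.670)) = 0.2420/0.3890 = 0.6222.

+0.622c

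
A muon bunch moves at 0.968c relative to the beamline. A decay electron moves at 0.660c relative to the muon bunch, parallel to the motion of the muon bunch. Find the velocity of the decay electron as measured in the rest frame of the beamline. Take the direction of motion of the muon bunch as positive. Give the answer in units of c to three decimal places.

With v = 0.968 and u' = 0.660 (in units of c),
u = (u' + v)/(1 + u'v/c²):
u = (0.660 + 0.968) / (1 + 0.660·0.968) = 1.6280/1.6389 = 0.9934

0.993c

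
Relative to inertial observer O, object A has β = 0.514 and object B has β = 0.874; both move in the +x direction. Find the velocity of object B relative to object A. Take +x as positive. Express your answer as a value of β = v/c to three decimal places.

β_A = 0.514, β_B = 0.874.
Transform to A's frame with the inverse velocity-addition law: u' = (u − v)/(1 − uv/c²), taking u = β_B and v = β_A.
u' = (0.874 − 0.514) / (1 − (0.514)(0.874)) = 0.3600/0.5508 = 0.6536.

β = +0.654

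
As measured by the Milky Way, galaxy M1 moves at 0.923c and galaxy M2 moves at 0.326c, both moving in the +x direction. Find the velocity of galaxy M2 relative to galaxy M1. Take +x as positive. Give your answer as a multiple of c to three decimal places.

-0.854c

β_A = 0.923, β_B = 0.326.
Transform to A's frame with the inverse velocity-addition law: u' = (u − v)/(1 − uv/c²), taking u = β_B and v = β_A.
u' = (0.326 − 0.923) / (1 − (0.923)(0.326)) = -0.5970/0.6991 = -0.8540.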